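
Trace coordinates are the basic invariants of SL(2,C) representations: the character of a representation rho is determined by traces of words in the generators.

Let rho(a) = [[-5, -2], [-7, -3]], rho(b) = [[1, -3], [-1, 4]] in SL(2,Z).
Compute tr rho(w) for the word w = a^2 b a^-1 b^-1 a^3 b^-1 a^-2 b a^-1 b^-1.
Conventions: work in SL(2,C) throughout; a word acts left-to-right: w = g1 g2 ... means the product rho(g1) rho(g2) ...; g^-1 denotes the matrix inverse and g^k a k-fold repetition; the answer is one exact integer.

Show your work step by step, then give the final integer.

23903291498

rho(a) = [[-5, -2], [-7, -3]]
... * rho(a) = [[-5, -2], [-7, -3]]  ->  [[39, 16], [56, 23]]
... * rho(b) = [[1, -3], [-1, 4]]  ->  [[23, -53], [33, -76]]
... * rho(a^-1) = [[-3, 2], [7, -5]]  ->  [[-440, 311], [-631, 446]]
... * rho(b^-1) = [[4, 3], [1, 1]]  ->  [[-1449, -1009], [-2078, -1447]]
... * rho(a) = [[-5, -2], [-7, -3]]  ->  [[14308, 5925], [20519, 8497]]
... * rho(a) = [[-5, -2], [-7, -3]]  ->  [[-113015, -46391], [-162074, -66529]]
... * rho(a) = [[-5, -2], [-7, -3]]  ->  [[889812, 365203], [1276073, 523735]]
... * rho(b^-1) = [[4, 3], [1, 1]]  ->  [[3924451, 3034639], [5628027, 4351954]]
... * rho(a^-1) = [[-3, 2], [7, -5]]  ->  [[9469120, -7324293], [13579597, -10503716]]
... * rho(a^-1) = [[-3, 2], [7, -5]]  ->  [[-79677411, 55559705], [-114264803, 79677774]]
... * rho(b) = [[1, -3], [-1, 4]]  ->  [[-135237116, 461271053], [-193942577, 661505505]]
... * rho(a^-1) = [[-3, 2], [7, -5]]  ->  [[3634608719, -2576829497], [5212366266, -3695412679]]
... * rho(b^-1) = [[4, 3], [1, 1]]  ->  [[11961605379, 8326996660], [17154052385, 11941686119]]
tr = 11961605379 + 11941686119 = 23903291498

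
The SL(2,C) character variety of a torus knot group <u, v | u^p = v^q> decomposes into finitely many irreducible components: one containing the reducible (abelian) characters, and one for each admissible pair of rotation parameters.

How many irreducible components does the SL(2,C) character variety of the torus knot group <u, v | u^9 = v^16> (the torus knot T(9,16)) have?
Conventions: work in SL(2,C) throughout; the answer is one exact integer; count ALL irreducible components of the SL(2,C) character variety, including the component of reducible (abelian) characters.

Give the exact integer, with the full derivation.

Gamma = < u, v | u^9 = v^16 > (torus knot T(9,16)); the central element u^9 = v^16 acts as +I or -I in any irreducible SL(2,C) representation.
On an irreducible component, tr(u) is locked at 2*cos(pi*alpha/9) for some alpha in 1..8, and tr(v) at 2*cos(pi*beta/16) for some beta in 1..15.
Consistency of u^9 = (-1)^alpha I with v^16 = (-1)^beta I forces alpha = beta (mod 2).
count pairs: odd alpha (4 choices) x odd beta (8), plus even alpha (4) x even beta (7): 4*8 + 4*7 = 60.
Total: 60 irreducible-character components + 1 reducible (abelian) component = 61.

61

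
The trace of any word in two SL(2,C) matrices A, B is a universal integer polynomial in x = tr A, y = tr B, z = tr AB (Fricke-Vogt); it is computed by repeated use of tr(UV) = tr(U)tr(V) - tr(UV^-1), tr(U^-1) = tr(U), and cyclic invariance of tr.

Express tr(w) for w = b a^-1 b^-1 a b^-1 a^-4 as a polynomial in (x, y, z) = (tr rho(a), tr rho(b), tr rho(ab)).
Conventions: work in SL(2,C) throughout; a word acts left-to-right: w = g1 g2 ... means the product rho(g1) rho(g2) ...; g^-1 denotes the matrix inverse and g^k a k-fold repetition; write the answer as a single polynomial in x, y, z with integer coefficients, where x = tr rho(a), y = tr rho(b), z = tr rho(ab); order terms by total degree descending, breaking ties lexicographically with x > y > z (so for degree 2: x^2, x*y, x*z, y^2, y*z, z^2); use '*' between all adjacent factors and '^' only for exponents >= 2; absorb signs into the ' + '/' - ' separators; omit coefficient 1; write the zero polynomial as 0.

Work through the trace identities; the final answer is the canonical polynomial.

x^5*y^2*z - x^6*y - x^4*y^3 - 2*x^4*y*z^2 + x^5*z - x^3*y^2*z + x^3*z^3 + 6*x^4*y + 2*x^2*y^3 + 4*x^2*y*z^2 - 5*x^3*z - 2*x*y^2*z - 2*x*z^3 - 9*x^2*y + 6*x*z + y

apply: trace(a^-1) = trace(a) = x
use: trace(a^-1 b) = trace(b) trace(a) - trace(b a) = x*y - z
use: trace(b^-1 a^-1) = trace(a^-1) trace(b) - trace(a^-1 b) = z
trace(b^-1 a^-2) = trace(b^-1 a^-1) trace(a) - trace(b^-1) = x*z - y
trace(b^-1 a^-3) = trace(b^-1 a^-2) trace(a) - trace(b^-1 a^-1) = x^2*z - x*y - z
use: trace(a^2) = trace(a) trace(a) - trace(1) = x^2 - 2
trace(b a b a) = trace(a b) trace(a b) - trace(1) = z^2 - 2
trace(b a b) = trace(b) trace(a b) - trace(a) = y*z - x
apply: trace(a b a^2 b) = trace(a) trace(b a b a) - trace(b a b) = x*z^2 - y*z - x
use: trace(b a^2 b^-1 a) = trace(a b a^2) trace(b) - trace(a b a^2 b) = x^2*y*z - x*y^2 - x*z^2 + x
trace(a b^-1 a^-1 b a) = trace(b a^2 b^-1) trace(a) - trace(b a^2 b^-1 a) = -x^2*y*z + x^3 + x*y^2 + x*z^2 - 3*x
trace(a b a b a b) = trace(b a b a) trace(b a) - trace(a b) = z^3 - 3*z
trace(b a b a b^-1 a) = trace(a b a b a) trace(b) - trace(a b a b a b) = x*y*z^2 - y^2*z - z^3 - x*y + 3*z
use: trace(a b^-1 a^-1 b a b) = trace(b a b a b^-1) trace(a) - trace(b a b a b^-1 a) = -x*y*z^2 + x^2*z + y^2*z + z^3 - 3*z
apply: trace(b a b^-1 a b^-1 a^-1) = trace(a b^-1 a^-1 b a) trace(b) - trace(a b^-1 a^-1 b a b) = -x^2*y^2*z + x^3*y + x*y^3 + 2*x*y*z^2 - x^2*z - y^2*z - z^3 - 3*x*y + 3*z
trace(a b^-1 a) = trace(a^2) trace(b) - trace(a^2 b) = x^2*y - x*z - y
apply: trace(b a b^-1 a b^-1 a^-2) = trace(b a b^-1 a b^-1 a^-1) trace(a) - trace(b a b^-1 a b^-1) = -x^3*y^2*z + x^4*y + x^2*y^3 + 2*x^2*y*z^2 - x^3*z - x*y^2*z - x*z^3 - 4*x^2*y + 4*x*z + y
trace(a^-2 b a b^-1 a b^-1 a^-1) = trace(b a b^-1 a b^-1 a^-2) trace(a) - trace(b a b^-1 a b^-1 a^-1) = -x^4*y^2*z + x^5*y + x^3*y^3 + 2*x^3*y*z^2 - x^4*z - x^2*z^3 - 5*x^3*y - x*y^3 - 2*x*y*z^2 + 5*x^2*z + y^2*z + z^3 + 4*x*y - 3*z
apply: trace(b^-1 a b^-1 a^-4 b a) = trace(a^-2 b a b^-1 a b^-1 a^-1) trace(a) - trace(a^-2 b a b^-1 a b^-1) = -x^5*y^2*z + x^6*y + x^4*y^3 + 2*x^4*y*z^2 - x^5*z + x^3*y^2*z - x^3*z^3 - 6*x^4*y - 2*x^2*y^3 - 4*x^2*y*z^2 + 6*x^3*z + 2*x*y^2*z + 2*x*z^3 + 8*x^2*y - 7*x*z - y
apply: trace(b a^-1 b^-1 a b^-1 a^-4) = trace(b^-1 a b^-1 a^-4 b) trace(a) - trace(b^-1 a b^-1 a^-4 b a) = x^5*y^2*z - x^6*y - x^4*y^3 - 2*x^4*y*z^2 + x^5*z - x^3*y^2*z + x^3*z^3 + 6*x^4*y + 2*x^2*y^3 + 4*x^2*y*z^2 - 5*x^3*z - 2*x*y^2*z - 2*x*z^3 - 9*x^2*y + 6*x*z + y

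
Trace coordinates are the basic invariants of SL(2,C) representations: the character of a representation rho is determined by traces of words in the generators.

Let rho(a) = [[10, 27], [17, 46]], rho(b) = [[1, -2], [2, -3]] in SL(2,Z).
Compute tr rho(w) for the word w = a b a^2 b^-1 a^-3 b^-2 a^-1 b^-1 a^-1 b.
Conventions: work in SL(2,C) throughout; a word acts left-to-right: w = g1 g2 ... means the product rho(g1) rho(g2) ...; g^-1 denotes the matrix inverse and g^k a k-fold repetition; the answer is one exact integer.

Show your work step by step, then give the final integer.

rho(a) = [[10, 27], [17, 46]]
... * rho(b) = [[1, -2], [2, -3]]  ->  [[64, -101], [109, -172]]
... * rho(a) = [[10, 27], [17, 46]]  ->  [[-1077, -2918], [-1834, -4969]]
... * rho(a) = [[10, 27], [17, 46]]  ->  [[-60376, -163307], [-102813, -278092]]
... * rho(b^-1) = [[-3, 2], [-2, 1]]  ->  [[507742, -284059], [864623, -483718]]
... * rho(a^-1) = [[46, -27], [-17, 10]]  ->  [[28185135, -16549624], [47995864, -28182001]]
... * rho(a^-1) = [[46, -27], [-17, 10]]  ->  [[1577859818, -926494885], [2686903761, -1577708338]]
... * rho(a^-1) = [[46, -27], [-17, 10]]  ->  [[88331964673, -51867163936], [150418614752, -88323484927]]
... * rho(b^-1) = [[-3, 2], [-2, 1]]  ->  [[-161261566147, 124796765410], [-274608874402, 212513744577]]
... * rho(b^-1) = [[-3, 2], [-2, 1]]  ->  [[234191167621, -197726366884], [398799134052, -336704004227]]
... * rho(a^-1) = [[46, -27], [-17, 10]]  ->  [[14134141947594, -8300425194607], [24068728238251, -14134616661674]]
... * rho(b^-1) = [[-3, 2], [-2, 1]]  ->  [[-25801575453568, 19967858700581], [-43936951391405, 34002839814828]]
... * rho(a^-1) = [[46, -27], [-17, 10]]  ->  [[-1526326068774005, 896321124252146], [-2599148040856706, 1526326085716215]]
... * rho(b) = [[1, -2], [2, -3]]  ->  [[266316179730287, 363688764791572], [453504130575724, 619317824564767]]
tr = 266316179730287 + 619317824564767 = 885634004295054

885634004295054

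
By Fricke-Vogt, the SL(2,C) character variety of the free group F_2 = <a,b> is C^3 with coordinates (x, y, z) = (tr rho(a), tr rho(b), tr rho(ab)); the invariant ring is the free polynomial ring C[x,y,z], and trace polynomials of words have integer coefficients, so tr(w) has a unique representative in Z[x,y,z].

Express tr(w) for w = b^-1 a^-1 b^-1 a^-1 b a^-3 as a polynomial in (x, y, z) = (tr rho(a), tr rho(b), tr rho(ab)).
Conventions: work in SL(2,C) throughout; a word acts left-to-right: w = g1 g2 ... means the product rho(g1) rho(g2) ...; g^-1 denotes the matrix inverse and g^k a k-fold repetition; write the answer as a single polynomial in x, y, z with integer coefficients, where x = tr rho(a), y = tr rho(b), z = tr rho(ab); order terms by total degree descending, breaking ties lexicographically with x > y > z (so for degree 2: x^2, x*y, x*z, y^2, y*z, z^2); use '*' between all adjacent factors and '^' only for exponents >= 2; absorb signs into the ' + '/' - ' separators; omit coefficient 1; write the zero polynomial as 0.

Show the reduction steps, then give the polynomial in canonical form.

x^3*y*z^2 - x^2*y^2*z - x^2*z^3 - x^3*y - x*y*z^2 + 2*x^2*z + y^2*z + z^3 + 2*x*y - 3*z

apply: tr(a^-1) = tr(a) = x
apply: tr(b a b) = tr(b) tr(a b) - tr(a)  (reduce the b square) = y*z - x
apply: tr(b a b a) = tr(b a) tr(b a) - tr(1)  (split on b) = z^2 - 2
tr(a b a^-1 b) = tr(b a b) tr(a) - tr(b a b a)  (eliminate a^-1) = x*y*z - x^2 - z^2 + 2
tr(b a^-1 b^-1 a) = tr(a b a^-1) tr(b) - tr(a b a^-1 b)  (eliminate b^-1) = -x*y*z + x^2 + y^2 + z^2 - 2
use: tr(b^-1 a^-1 b a^-1) = tr(b a^-1 b^-1) tr(a) - tr(b a^-1 b^-1 a)  (eliminate a^-1) = x*y*z - y^2 - z^2 + 2
tr(b^-1 a^-1 b a^-2) = tr(b^-1 a^-1 b a^-1) tr(a) - tr(b^-1 a^-1 b)  (eliminate a^-1) = x^2*y*z - x*y^2 - x*z^2 + x
use: tr(a^-1 b^-1 a^-1 b a^-2) = tr(b^-1 a^-1 b a^-2) tr(a) - tr(b^-1 a^-1 b a^-1)  (eliminate a^-1) = x^3*y*z - x^2*y^2 - x^2*z^2 - x*y*z + x^2 + y^2 + z^2 - 2
apply: tr(a^-1 b^-1 a^-1 b a^-3) = tr(a^-1 b^-1 a^-1 b a^-2) tr(a) - tr(a^-1 b^-1 a^-1 b a^-1)  (eliminate a^-1) = x^4*y*z - x^3*y^2 - x^3*z^2 - 2*x^2*y*z + x^3 + 2*x*y^2 + 2*x*z^2 - 3*x
tr(a^-1 b) = tr(b) tr(a) - tr(b a)  (eliminate a^-1) = x*y - z
use: tr(a^-1 b a^-1) = tr(a^-1 b) tr(a) - tr(a^-1 b a)  (eliminate a^-1) = x^2*y - x*z - y
tr(a^-1 b a^-2) = tr(a^-1 b a^-1) tr(a) - tr(a^-1 b)  (eliminate a^-1) = x^3*y - x^2*z - 2*x*y + z
use: tr(b^2) = tr(b) tr(b) - tr(1)  (reduce the b square) = y^2 - 2
apply: tr(a^-1 b^2) = tr(b^2) tr(a) - tr(b^2 a)  (eliminate a^-1) = x*y^2 - y*z - x
tr(b a^-2 b) = tr(a^-1 b^2) tr(a) - tr(a^-1 b^2 a)  (eliminate a^-1) = x^2*y^2 - x*y*z - x^2 - y^2 + 2
use: tr(b a b^2) = tr(b) tr(a b^2) - tr(a b)  (reduce the b square) = y^2*z - x*y - z
apply: tr(a b a) = tr(a) tr(b a) - tr(b)  (reduce the a square) = x*z - y
use: tr(b a b^2 a) = tr(b) tr(a b a b) - tr(a b a)  (reduce the b square) = y*z^2 - x*z - y
tr(b a^-1 b a b) = tr(b a b^2) tr(a) - tr(b a b^2 a)  (eliminate a^-1) = x*y^2*z - x^2*y - y*z^2 + y
tr(b a b a b a) = tr(a b a b) tr(a b) - tr(b a)  (split on a) = z^3 - 3*z
use: tr(b a^-1 b a b a) = tr(b a b a b) tr(a) - tr(b a b a b a)  (eliminate a^-1) = x*y*z^2 - x^2*z - z^3 - x*y + 3*z
tr(a^-1 b a b a^-1 b) = tr(b a^-1 b a b) tr(a) - tr(b a^-1 b a b a)  (eliminate a^-1) = x^2*y^2*z - x^3*y - 2*x*y*z^2 + x^2*z + z^3 + 2*x*y - 3*z
tr(b a b a^-1 b) = tr(b^2 a b) tr(a) - tr(b^2 a b a)  (eliminate a^-1) = x*y^2*z - x^2*y - y*z^2 + y
tr(a^-1 b a^-2 b a b) = tr(a^-1 b a b a^-1 b) tr(a) - tr(a^-1 b a b a^-1 b a)  (eliminate a^-1) = x^3*y^2*z - x^4*y - 2*x^2*y*z^2 + x^3*z - x*y^2*z + x*z^3 + 3*x^2*y + y*z^2 - 3*x*z - y
tr(b^-1 a^-1 b a^-2 b a) = tr(a^-1 b a^-2 b a) tr(b) - tr(a^-1 b a^-2 b a b)  (eliminate b^-1) = -x^3*y^2*z + x^4*y + x^2*y^3 + 2*x^2*y*z^2 - x^3*z - x*z^3 - 4*x^2*y - y^3 - y*z^2 + 3*x*z + 3*y
tr(a^-1 b a^-1 b^-1 a^-1 b a^-1) = tr(b^-1 a^-1 b a^-2 b) tr(a) - tr(b^-1 a^-1 b a^-2 b a)  (eliminate a^-1) = x^3*y^2*z - x^2*y^3 - 2*x^2*y*z^2 + x*z^3 + 2*x^2*y + y^3 + y*z^2 - 2*x*z - 3*y
apply: tr(a^-1 b a^-1 b) = tr(b a^-1 b) tr(a) - tr(b a^-1 b a)  (eliminate a^-1) = x^2*y^2 - 2*x*y*z + z^2 - 2
apply: tr(a^-1 b a^-1 b a^-1) = tr(a^-1 b a^-1 b) tr(a) - tr(a^-1 b a^-1 b a)  (eliminate a^-1) = x^3*y^2 - 2*x^2*y*z - x*y^2 + x*z^2 + y*z - x
apply: tr(b^3) = tr(b) tr(b^2) - tr(b)  (reduce the b square) = y^3 - 3*y
apply: tr(b a^-1 b^2) = tr(b^3) tr(a) - tr(b^3 a)  (eliminate a^-1) = x*y^3 - y^2*z - 2*x*y + z
use: tr(b a^-1 b a^-1 b) = tr(b a^-1 b^2) tr(a) - tr(b a^-1 b^2 a)  (eliminate a^-1) = x^2*y^3 - 2*x*y^2*z - x^2*y + y*z^2 + x*z - y
tr(a^-1 b a^-1 b a^-1 b) = tr(b a^-1 b a^-1 b) tr(a) - tr(b a^-1 b a^-1 b a)  (eliminate a^-1) = x^3*y^3 - 3*x^2*y^2*z + 3*x*y*z^2 - z^3 - 3*x*y + 3*z
use: tr(a^-1 b a^-1 b^-1 a^-1 b) = tr(a^-1 b a^-1 b a^-1) tr(b) - tr(a^-1 b a^-1 b a^-1 b)  (eliminate b^-1) = x^2*y^2*z - x*y^3 - 2*x*y*z^2 + y^2*z + z^3 + 2*x*y - 3*z
tr(a^-1 b^-1 a^-1 b a^-3 b) = tr(a^-1 b a^-1 b^-1 a^-1 b a^-1) tr(a) - tr(a^-1 b a^-1 b^-1 a^-1 b)  (eliminate a^-1) = x^4*y^2*z - x^3*y^3 - 2*x^3*y*z^2 - x^2*y^2*z + x^2*z^3 + 2*x^3*y + 2*x*y^3 + 3*x*y*z^2 - 2*x^2*z - y^2*z - z^3 - 5*x*y + 3*z
tr(b^-1 a^-1 b^-1 a^-1 b a^-3) = tr(a^-1 b^-1 a^-1 b a^-3) tr(b) - tr(a^-1 b^-1 a^-1 b a^-3 b)  (eliminate b^-1) = x^3*y*z^2 - x^2*y^2*z - x^2*z^3 - x^3*y - x*y*z^2 + 2*x^2*z + y^2*z + z^3 + 2*x*y - 3*z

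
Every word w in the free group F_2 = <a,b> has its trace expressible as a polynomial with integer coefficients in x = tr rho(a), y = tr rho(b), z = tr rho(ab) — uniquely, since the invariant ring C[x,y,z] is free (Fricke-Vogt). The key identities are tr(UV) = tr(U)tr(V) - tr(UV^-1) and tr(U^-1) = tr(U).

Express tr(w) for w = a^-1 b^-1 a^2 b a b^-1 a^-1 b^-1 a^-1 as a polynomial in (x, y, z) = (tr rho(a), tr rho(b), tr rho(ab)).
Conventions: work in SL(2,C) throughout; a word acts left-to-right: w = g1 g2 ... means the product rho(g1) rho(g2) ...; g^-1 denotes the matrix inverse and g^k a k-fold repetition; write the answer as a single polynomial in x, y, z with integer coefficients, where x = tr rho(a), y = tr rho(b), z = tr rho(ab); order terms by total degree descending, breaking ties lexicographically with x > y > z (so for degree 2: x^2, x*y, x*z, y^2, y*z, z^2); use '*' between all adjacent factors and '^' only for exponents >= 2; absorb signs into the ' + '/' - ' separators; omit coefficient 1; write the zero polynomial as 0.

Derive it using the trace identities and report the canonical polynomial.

tr(b^-1) = tr(b) = y
so tr(b a^2) = tr(a) * tr(b a) - tr(b) = x*z - y
reduce: tr(a^2 b a) = tr(a) * tr(b a^2) - tr(b a) = x^2*z - x*y - z
tr(b a b a) = tr(a b) * tr(a b) - tr(1) = z^2 - 2
tr(b a b) = tr(b) * tr(a b) - tr(a) = y*z - x
reduce: tr(b a^2 b a) = tr(a) * tr(b a b a) - tr(b a b) = x*z^2 - y*z - x
reduce: tr(a^2) = tr(a) * tr(a) - tr(1) = x^2 - 2
so tr(b a^2 b) = tr(b) * tr(a^2 b) - tr(a^2) = x*y*z - x^2 - y^2 + 2
tr(a b a^2 b a) = tr(a) * tr(b a^2 b a) - tr(b a^2 b) = x^2*z^2 - 2*x*y*z + y^2 - 2
tr(b a b a b a) = tr(b a b a) * tr(b a) - tr(a b) = z^3 - 3*z
tr(b a b a b) = tr(b) * tr(a b a b) - tr(a b a) = y*z^2 - x*z - y
tr(a b a^2 b a b) = tr(a) * tr(b a b a b a) - tr(b a b a b) = x*z^3 - y*z^2 - 2*x*z + y
tr(b a^2 b a b^-1 a) = tr(a b a^2 b a) * tr(b) - tr(a b a^2 b a b) = x^2*y*z^2 - 2*x*y^2*z - x*z^3 + y^3 + y*z^2 + 2*x*z - 3*y
tr(b^-1 a^-1 b a^2 b a) = tr(b a^2 b a b^-1) * tr(a) - tr(b a^2 b a b^-1 a) = -x^2*y*z^2 + x^3*z + 2*x*y^2*z + x*z^3 - x^2*y - y^3 - y*z^2 - 3*x*z + 3*y
reduce: tr(a^-1 b a^2 b a b^-2) = tr(b^-1 a^-1 b a^2 b a) * tr(b) - tr(b^-1 a^-1 b a^2 b a b) = -x^2*y^2*z^2 + x^3*y*z + 2*x*y^3*z + x*y*z^3 - x^2*y^2 - y^4 - y^2*z^2 - 4*x*y*z + x^2 + 4*y^2 - 2
so tr(a^2 b a b^-1) = tr(a^2 b a) * tr(b) - tr(a^2 b a b) = x^2*y*z - x*y^2 - x*z^2 + x
so tr(b^-1 a^-2 b a^2 b a b^-1) = tr(a^-1 b a^2 b a b^-2) * tr(a) - tr(a^-1 b a^2 b a b^-2 a) = -x^3*y^2*z^2 + x^4*y*z + 2*x^2*y^3*z + x^2*y*z^3 - x^3*y^2 - x*y^4 - x*y^2*z^2 - 5*x^2*y*z + x^3 + 5*x*y^2 + x*z^2 - 3*x
tr(a^2 b a^2) = tr(a) * tr(b a^3) - tr(b a^2) = x^3*z - x^2*y - 2*x*z + y
tr(b a^2 b a^2 b) = tr(b) * tr(a^2 b a^2 b) - tr(a^2 b a^2) = x^2*y*z^2 - x^3*z - 2*x*y^2*z + x^2*y + y^3 + 2*x*z - 3*y
tr(b a b^2) = tr(b) * tr(b a b) - tr(b a) = y^2*z - x*y - z
so tr(b a^2 b a b) = tr(a) * tr(b a b^2 a) - tr(b a b^2) = x*y*z^2 - x^2*z - y^2*z + z
reduce: tr(b a^2 b a^2 b a) = tr(a) * tr(b a^2 b a b a) - tr(b a^2 b a b) = x^2*z^3 - 2*x*y*z^2 - x^2*z + y^2*z + x*y - z
reduce: tr(a b a^-1 b a^2 b a) = tr(b a^2 b a^2 b) * tr(a) - tr(b a^2 b a^2 b a) = x^3*y*z^2 - x^4*z - 2*x^2*y^2*z - x^2*z^3 + x^3*y + x*y^3 + 2*x*y*z^2 + 3*x^2*z - y^2*z - 4*x*y + z
tr(a^2 b a b a) = tr(a) * tr(b a b a^2) - tr(b a b a) = x^2*z^2 - x*y*z - x^2 - z^2 + 2
reduce: tr(b a^2 b a b a b) = tr(b) * tr(a^2 b a b a b) - tr(a^2 b a b a) = x*y*z^3 - x^2*z^2 - y^2*z^2 - x*y*z + x^2 + y^2 + z^2 - 2
tr(b a b a b a b a) = tr(a b a b a b) * tr(a b) - tr(b a b a) = z^4 - 4*z^2 + 2
tr(b a b a b a b) = tr(b) * tr(a b a b a b) - tr(a b a b a) = y*z^3 - x*z^2 - 2*y*z + x
reduce: tr(b a^2 b a b a b a) = tr(a) * tr(b a b a b a b a) - tr(b a b a b a b) = x*z^4 - y*z^3 - 3*x*z^2 + 2*y*z + x
tr(a b a^-1 b a^2 b a b) = tr(b a^2 b a b a b) * tr(a) - tr(b a^2 b a b a b a) = x^2*y*z^3 - x^3*z^2 - x*y^2*z^2 - x*z^4 - x^2*y*z + y*z^3 + x^3 + x*y^2 + 4*x*z^2 - 2*y*z - 3*x
reduce: tr(a^-1 b a^2 b a b^-1 a b) = tr(a b a^-1 b a^2 b a) * tr(b) - tr(a b a^-1 b a^2 b a b) = x^3*y^2*z^2 - x^4*y*z - 2*x^2*y^3*z - 2*x^2*y*z^3 + x^3*y^2 + x^3*z^2 + x*y^4 + 3*x*y^2*z^2 + x*z^4 + 4*x^2*y*z - y^3*z - y*z^3 - x^3 - 5*x*y^2 - 4*x*z^2 + 3*y*z + 3*x
tr(b a^2 b a b^-1 a b^-1 a^-1) = tr(a^-1 b a^2 b a b^-1 a) * tr(b) - tr(a^-1 b a^2 b a b^-1 a b) = -x^3*y^2*z^2 + x^4*y*z + 2*x^2*y^3*z + 2*x^2*y*z^3 - x^3*y^2 - x^3*z^2 - x*y^4 - 3*x*y^2*z^2 - x*z^4 - 3*x^2*y*z + y^3*z + y*z^3 + x^3 + 4*x*y^2 + 4*x*z^2 - 4*y*z - 3*x
so tr(a^2 b a b^-1 a) = tr(a^3 b a) * tr(b) - tr(a^3 b a b) = x^3*y*z - x^2*y^2 - x^2*z^2 - x*y*z + x^2 + y^2 + z^2 - 2
so tr(b^-1 a^-2 b a^2 b a b^-1 a) = tr(b a^2 b a b^-1 a b^-1 a^-1) * tr(a) - tr(b a^2 b a b^-1 a b^-1) = -x^4*y^2*z^2 + x^5*y*z + 2*x^3*y^3*z + 2*x^3*y*z^3 - x^4*y^2 - x^4*z^2 - x^2*y^4 - 3*x^2*y^2*z^2 - x^2*z^4 - 4*x^3*y*z + x*y^3*z + x*y*z^3 + x^4 + 5*x^2*y^2 + 5*x^2*z^2 - 3*x*y*z - 4*x^2 - y^2 - z^2 + 2
tr(a^2 b a b^-1 a^-1 b^-1 a^-2 b) = tr(b^-1 a^-2 b a^2 b a b^-1) * tr(a) - tr(b^-1 a^-2 b a^2 b a b^-1 a) = -x^3*y*z^3 + x^4*z^2 + 2*x^2*y^2*z^2 + x^2*z^4 - x^3*y*z - x*y^3*z - x*y*z^3 - 4*x^2*z^2 + 3*x*y*z + x^2 + y^2 + z^2 - 2
reduce: tr(a^-1 b^-1 a^2 b a b^-1 a^-1 b^-1 a^-1) = tr(a^2 b a b^-1 a^-1 b^-1 a^-2) * tr(b) - tr(a^2 b a b^-1 a^-1 b^-1 a^-2 b) = x^3*y*z^3 - x^4*z^2 - 2*x^2*y^2*z^2 - x^2*z^4 + x^3*y*z + x*y^3*z + x*y*z^3 + 4*x^2*z^2 - 3*x*y*z - x^2 - z^2 + 2

x^3*y*z^3 - x^4*z^2 - 2*x^2*y^2*z^2 - x^2*z^4 + x^3*y*z + x*y^3*z + x*y*z^3 + 4*x^2*z^2 - 3*x*y*z - x^2 - z^2 + 2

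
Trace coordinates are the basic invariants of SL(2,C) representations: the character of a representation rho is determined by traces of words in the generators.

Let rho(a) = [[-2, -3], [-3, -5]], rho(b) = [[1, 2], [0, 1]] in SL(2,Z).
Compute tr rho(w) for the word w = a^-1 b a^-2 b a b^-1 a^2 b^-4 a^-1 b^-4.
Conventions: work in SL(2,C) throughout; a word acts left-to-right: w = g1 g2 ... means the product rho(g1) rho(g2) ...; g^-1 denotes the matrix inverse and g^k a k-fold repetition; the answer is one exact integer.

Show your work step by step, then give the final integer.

rho(a^-1) = [[-5, 3], [3, -2]]
... * rho(b) = [[1, 2], [0, 1]]  ->  [[-5, -7], [3, 4]]
... * rho(a^-1) = [[-5, 3], [3, -2]]  ->  [[4, -1], [-3, 1]]
... * rho(a^-1) = [[-5, 3], [3, -2]]  ->  [[-23, 14], [18, -11]]
... * rho(b) = [[1, 2], [0, 1]]  ->  [[-23, -32], [18, 25]]
... * rho(a) = [[-2, -3], [-3, -5]]  ->  [[142, 229], [-111, -179]]
... * rho(b^-1) = [[1, -2], [0, 1]]  ->  [[142, -55], [-111, 43]]
... * rho(a) = [[-2, -3], [-3, -5]]  ->  [[-119, -151], [93, 118]]
... * rho(a) = [[-2, -3], [-3, -5]]  ->  [[691, 1112], [-540, -869]]
... * rho(b^-1) = [[1, -2], [0, 1]]  ->  [[691, -270], [-540, 211]]
... * rho(b^-1) = [[1, -2], [0, 1]]  ->  [[691, -1652], [-540, 1291]]
... * rho(b^-1) = [[1, -2], [0, 1]]  ->  [[691, -3034], [-540, 2371]]
... * rho(b^-1) = [[1, -2], [0, 1]]  ->  [[691, -4416], [-540, 3451]]
... * rho(a^-1) = [[-5, 3], [3, -2]]  ->  [[-16703, 10905], [13053, -8522]]
... * rho(b^-1) = [[1, -2], [0, 1]]  ->  [[-16703, 44311], [13053, -34628]]
... * rho(b^-1) = [[1, -2], [0, 1]]  ->  [[-16703, 77717], [13053, -60734]]
... * rho(b^-1) = [[1, -2], [0, 1]]  ->  [[-16703, 111123], [13053, -86840]]
... * rho(b^-1) = [[1, -2], [0, 1]]  ->  [[-16703, 144529], [13053, -112946]]
tr = -16703 + -112946 = -129649

-129649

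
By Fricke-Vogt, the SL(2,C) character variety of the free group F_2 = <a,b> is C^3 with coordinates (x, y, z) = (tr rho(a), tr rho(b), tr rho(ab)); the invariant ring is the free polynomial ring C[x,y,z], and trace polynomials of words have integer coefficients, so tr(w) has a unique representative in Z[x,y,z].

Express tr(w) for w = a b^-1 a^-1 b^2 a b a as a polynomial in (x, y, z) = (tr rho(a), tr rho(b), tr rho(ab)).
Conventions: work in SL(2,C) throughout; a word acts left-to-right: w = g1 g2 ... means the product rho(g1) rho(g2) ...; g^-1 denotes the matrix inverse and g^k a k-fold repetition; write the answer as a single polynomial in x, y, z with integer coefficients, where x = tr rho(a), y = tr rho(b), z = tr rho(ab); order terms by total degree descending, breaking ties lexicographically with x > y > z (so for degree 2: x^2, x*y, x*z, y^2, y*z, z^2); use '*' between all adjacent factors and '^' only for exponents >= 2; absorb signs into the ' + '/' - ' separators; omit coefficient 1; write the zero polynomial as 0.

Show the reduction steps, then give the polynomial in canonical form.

-x^2*y^2*z^2 + x^3*y*z + x*y^3*z + x*y*z^3 - 3*x*y*z - x^2 - y^2 + 2

use: tr(b a b a) = tr(a b) tr(a b) - tr(1) = z^2 - 2
tr(b a b) = tr(b) tr(a b) - tr(a) = y*z - x
use: tr(b a b a^2) = tr(a) tr(b a b a) - tr(b a b) = x*z^2 - y*z - x
use: tr(a b a^3 b) = tr(a) tr(b a b a^2) - tr(b a b a) = x^2*z^2 - x*y*z - x^2 - z^2 + 2
tr(a b a) = tr(a) tr(b a) - tr(b) = x*z - y
apply: tr(a b a^2) = tr(a) tr(a b a) - tr(a b) = x^2*z - x*y - z
apply: tr(a b a^3) = tr(a) tr(a b a^2) - tr(a b a) = x^3*z - x^2*y - 2*x*z + y
tr(a b^2 a b a^2) = tr(b) tr(a b a^3 b) - tr(a b a^3) = x^2*y*z^2 - x^3*z - x*y^2*z - y*z^2 + 2*x*z + y
tr(a b a b a b) = tr(b a) tr(b a b a) - tr(b^-1 a^-1) = z^3 - 3*z
apply: tr(b a b^2 a b a) = tr(b) tr(a b a b a b) - tr(a b a b a) = y*z^3 - x*z^2 - 2*y*z + x
tr(a b^2 a b) = tr(b) tr(a b a b) - tr(a b a) = y*z^2 - x*z - y
apply: tr(b^2) = tr(b) tr(b) - tr(1) = y^2 - 2
use: tr(a b^2 a) = tr(a) tr(b^2 a) - tr(b^2) = x*y*z - x^2 - y^2 + 2
tr(b a b^2 a b) = tr(b) tr(a b^2 a b) - tr(a b^2 a) = y^2*z^2 - 2*x*y*z + x^2 - 2
tr(a b^2 a b a^2 b) = tr(a) tr(b a b^2 a b a) - tr(b a b^2 a b) = x*y*z^3 - x^2*z^2 - y^2*z^2 + 2
tr(b^2 a b a^2 b^-1 a) = tr(a b^2 a b a^2) tr(b) - tr(a b^2 a b a^2 b) = x^2*y^2*z^2 - x^3*y*z - x*y^3*z - x*y*z^3 + x^2*z^2 + 2*x*y*z + y^2 - 2
tr(a b^-1 a^-1 b^2 a b a) = tr(b^2 a b a^2 b^-1) tr(a) - tr(b^2 a b a^2 b^-1 a) = -x^2*y^2*z^2 + x^3*y*z + x*y^3*z + x*y*z^3 - 3*x*y*z - x^2 - y^2 + 2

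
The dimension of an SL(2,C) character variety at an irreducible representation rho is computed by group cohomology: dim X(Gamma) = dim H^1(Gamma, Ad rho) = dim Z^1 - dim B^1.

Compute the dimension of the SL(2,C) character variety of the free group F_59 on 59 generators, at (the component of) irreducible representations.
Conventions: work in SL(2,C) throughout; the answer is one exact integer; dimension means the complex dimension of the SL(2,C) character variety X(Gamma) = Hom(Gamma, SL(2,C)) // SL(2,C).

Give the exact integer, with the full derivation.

174

Here Gamma is free of rank 59 — no relator constrains a cocycle.
So Z^1 = (sl_2)^59 in full: dim Z^1 = 177.
Irreducibility makes the coboundary map sl_2 -> Z^1 injective (trivial centralizer), so dim B^1 = 3.
dim H^1 = 177 - 3 = 174, which is dim X.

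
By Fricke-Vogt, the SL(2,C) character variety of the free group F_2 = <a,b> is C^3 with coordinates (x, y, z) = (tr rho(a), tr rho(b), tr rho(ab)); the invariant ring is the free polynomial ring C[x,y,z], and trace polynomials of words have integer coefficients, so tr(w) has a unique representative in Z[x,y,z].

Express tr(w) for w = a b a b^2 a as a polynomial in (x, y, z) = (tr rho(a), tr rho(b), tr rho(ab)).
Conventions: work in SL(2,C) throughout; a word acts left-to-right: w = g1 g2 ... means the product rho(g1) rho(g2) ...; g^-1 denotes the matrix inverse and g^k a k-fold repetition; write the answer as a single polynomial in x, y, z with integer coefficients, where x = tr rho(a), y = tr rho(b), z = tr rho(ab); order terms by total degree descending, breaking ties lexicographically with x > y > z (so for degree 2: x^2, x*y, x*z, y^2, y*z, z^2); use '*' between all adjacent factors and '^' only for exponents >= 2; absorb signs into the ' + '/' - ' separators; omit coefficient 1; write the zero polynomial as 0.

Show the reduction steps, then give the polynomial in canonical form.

x*y*z^2 - x^2*z - y^2*z + z

next, trace(a b a b) = trace(a b) * trace(a b) - trace(1)  (split on a) = z^2 - 2
next, trace(a b a) = trace(a) * trace(b a) - trace(b)  (reduce the a square) = x*z - y
next, trace(b a b^2 a) = trace(b) * trace(a b a b) - trace(a b a)  (reduce the b square) = y*z^2 - x*z - y
trace(b a b) = trace(b) * trace(a b) - trace(a)  (reduce the b square) = y*z - x
next, trace(b a b^2) = trace(b) * trace(b a b) - trace(b a)  (reduce the b square) = y^2*z - x*y - z
trace(a b a b^2 a) = trace(a) * trace(b a b^2 a) - trace(b a b^2)  (reduce the a square) = x*y*z^2 - x^2*z - y^2*z + z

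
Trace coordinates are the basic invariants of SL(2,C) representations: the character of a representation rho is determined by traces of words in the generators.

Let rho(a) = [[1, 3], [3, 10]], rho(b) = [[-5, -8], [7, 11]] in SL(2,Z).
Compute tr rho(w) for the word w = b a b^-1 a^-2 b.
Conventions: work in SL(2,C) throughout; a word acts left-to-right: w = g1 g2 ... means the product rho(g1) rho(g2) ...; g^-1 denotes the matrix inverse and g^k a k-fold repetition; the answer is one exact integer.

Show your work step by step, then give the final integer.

rho(b) = [[-5, -8], [7, 11]]
... * rho(a) = [[1, 3], [3, 10]]  ->  [[-29, -95], [40, 131]]
... * rho(b^-1) = [[11, 8], [-7, -5]]  ->  [[346, 243], [-477, -335]]
... * rho(a^-1) = [[10, -3], [-3, 1]]  ->  [[2731, -795], [-3765, 1096]]
... * rho(a^-1) = [[10, -3], [-3, 1]]  ->  [[29695, -8988], [-40938, 12391]]
... * rho(b) = [[-5, -8], [7, 11]]  ->  [[-211391, -336428], [291427, 463805]]
tr = -211391 + 463805 = 252414

252414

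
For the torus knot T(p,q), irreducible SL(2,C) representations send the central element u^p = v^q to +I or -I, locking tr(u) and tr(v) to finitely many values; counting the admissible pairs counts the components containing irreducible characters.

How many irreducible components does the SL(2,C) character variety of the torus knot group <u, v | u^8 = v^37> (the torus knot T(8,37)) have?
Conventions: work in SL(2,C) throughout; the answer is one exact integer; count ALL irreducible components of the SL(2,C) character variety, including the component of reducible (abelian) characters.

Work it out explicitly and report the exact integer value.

127

Gamma = < u, v | u^8 = v^37 > (torus knot T(8,37)); the central element u^8 = v^37 acts as +I or -I in any irreducible SL(2,C) representation.
On an irreducible component, tr(u) is locked at 2*cos(pi*alpha/8) for some alpha in 1..7, and tr(v) at 2*cos(pi*beta/37) for some beta in 1..36.
The two central values (-1)^alpha I and (-1)^beta I must be the same matrix, so alpha and beta share a parity.
Enumerate parity-matched pairs: 4*18 odd-odd plus 3*18 even-even gives 126.
Total: 126 irreducible-character components + 1 reducible (abelian) component = 127.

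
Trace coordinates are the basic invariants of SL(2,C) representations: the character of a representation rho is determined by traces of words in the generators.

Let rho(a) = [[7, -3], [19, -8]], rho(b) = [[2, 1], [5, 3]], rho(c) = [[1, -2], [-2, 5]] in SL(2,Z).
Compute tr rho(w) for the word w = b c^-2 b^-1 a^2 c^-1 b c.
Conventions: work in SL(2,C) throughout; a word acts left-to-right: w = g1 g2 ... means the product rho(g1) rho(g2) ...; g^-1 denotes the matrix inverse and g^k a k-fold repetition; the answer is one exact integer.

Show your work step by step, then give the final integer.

rho(b) = [[2, 1], [5, 3]]
... * rho(c^-1) = [[5, 2], [2, 1]]  ->  [[12, 5], [31, 13]]
... * rho(c^-1) = [[5, 2], [2, 1]]  ->  [[70, 29], [181, 75]]
... * rho(b^-1) = [[3, -1], [-5, 2]]  ->  [[65, -12], [168, -31]]
... * rho(a) = [[7, -3], [19, -8]]  ->  [[227, -99], [587, -256]]
... * rho(a) = [[7, -3], [19, -8]]  ->  [[-292, 111], [-755, 287]]
... * rho(c^-1) = [[5, 2], [2, 1]]  ->  [[-1238, -473], [-3201, -1223]]
... * rho(b) = [[2, 1], [5, 3]]  ->  [[-4841, -2657], [-12517, -6870]]
... * rho(c) = [[1, -2], [-2, 5]]  ->  [[473, -3603], [1223, -9316]]
tr = 473 + -9316 = -8843

-8843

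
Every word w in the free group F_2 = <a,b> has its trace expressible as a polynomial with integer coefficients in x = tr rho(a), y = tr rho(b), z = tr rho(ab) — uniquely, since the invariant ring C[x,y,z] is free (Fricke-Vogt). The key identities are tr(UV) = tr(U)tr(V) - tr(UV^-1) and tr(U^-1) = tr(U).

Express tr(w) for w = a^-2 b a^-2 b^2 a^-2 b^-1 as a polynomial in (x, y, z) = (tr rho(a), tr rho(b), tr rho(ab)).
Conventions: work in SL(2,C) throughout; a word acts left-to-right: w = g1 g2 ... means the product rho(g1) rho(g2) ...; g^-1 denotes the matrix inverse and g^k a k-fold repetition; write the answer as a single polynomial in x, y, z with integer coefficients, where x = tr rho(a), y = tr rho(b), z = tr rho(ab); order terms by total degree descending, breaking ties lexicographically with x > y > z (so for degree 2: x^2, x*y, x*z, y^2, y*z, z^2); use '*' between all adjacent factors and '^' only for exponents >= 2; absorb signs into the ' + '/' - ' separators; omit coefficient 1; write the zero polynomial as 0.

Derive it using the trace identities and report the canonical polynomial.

use: trace(b^2) = trace(b) trace(b) - trace(1) = y^2 - 2
trace(b^2 a) = trace(b) trace(a b) - trace(a) = y*z - x
use: trace(a^-1 b^2) = trace(b^2) trace(a) - trace(b^2 a) = x*y^2 - y*z - x
apply: trace(a^-1 b^2 a^-1) = trace(a^-1 b^2) trace(a) - trace(a^-1 b^2 a) = x^2*y^2 - x*y*z - x^2 - y^2 + 2
trace(b^3 a) = trace(b) trace(b a b) - trace(b a) = y^2*z - x*y - z
use: trace(b^3) = trace(b) trace(b^2) - trace(b) = y^3 - 3*y
apply: trace(a b^3 a) = trace(a) trace(b^3 a) - trace(b^3) = x*y^2*z - x^2*y - y^3 - x*z + 3*y
trace(a b a b) = trace(b a) trace(b a) - trace(1) = z^2 - 2
trace(a b a) = trace(a) trace(b a) - trace(b) = x*z - y
apply: trace(b a b a b) = trace(b) trace(a b a b) - trace(a b a) = y*z^2 - x*z - y
trace(a b^3 a b) = trace(b) trace(b a b a b) - trace(b a b a) = y^2*z^2 - x*y*z - y^2 - z^2 + 2
use: trace(b^-1 a b^3 a) = trace(a b^3 a) trace(b) - trace(a b^3 a b) = x*y^3*z - x^2*y^2 - y^4 - y^2*z^2 + 4*y^2 + z^2 - 2
trace(b^2 a^-1 b^-1 a b) = trace(b^-1 a b^3) trace(a) - trace(b^-1 a b^3 a) = -x*y^3*z + x^2*y^2 + y^4 + y^2*z^2 + x*y*z - x^2 - 4*y^2 - z^2 + 2
trace(a b a b a b) = trace(b a b a) trace(b a) - trace(a b) = z^3 - 3*z
apply: trace(a b a b a) = trace(a) trace(b a b a) - trace(b a b) = x*z^2 - y*z - x
trace(b a b a b^2 a) = trace(b) trace(a b a b a b) - trace(a b a b a) = y*z^3 - x*z^2 - 2*y*z + x
trace(a b a b^2 a^-1 b) = trace(b a b a b^2) trace(a) - trace(b a b a b^2 a) = x*y^2*z^2 - x^2*y*z - y*z^3 - x*y^2 + 2*y*z + x
use: trace(b^2 a^-1 b^-1 a b a) = trace(a b a b^2 a^-1) trace(b) - trace(a b a b^2 a^-1 b) = -x*y^2*z^2 + x^2*y*z + y^3*z + y*z^3 - 3*y*z - x
trace(b a^-1 b^2 a^-1 b^-1 a) = trace(b^2 a^-1 b^-1 a b) trace(a) - trace(b^2 a^-1 b^-1 a b a) = -x^2*y^3*z + x^3*y^2 + x*y^4 + 2*x*y^2*z^2 - y^3*z - y*z^3 - x^3 - 4*x*y^2 - x*z^2 + 3*y*z + 3*x
trace(a^-1 b a^-1 b^2 a^-1 b^-1) = trace(b a^-1 b^2 a^-1 b^-1) trace(a) - trace(b a^-1 b^2 a^-1 b^-1 a) = x^2*y^3*z - x*y^4 - 2*x*y^2*z^2 - x^2*y*z + y^3*z + y*z^3 + 3*x*y^2 + x*z^2 - 3*y*z - x
trace(b^2 a^-1 b^-1 a^-2 b a^-1) = trace(a^-1 b a^-1 b^2 a^-1 b^-1) trace(a) - trace(a^-1 b a^-1 b^2 a^-1 b^-1 a) = x^3*y^3*z - x^2*y^4 - 2*x^2*y^2*z^2 - x^3*y*z + x*y^3*z + x*y*z^3 + 2*x^2*y^2 + x^2*z^2 - 2*x*y*z + y^2 - 2
trace(b^3 a b) = trace(b) trace(b^2 a b) - trace(b^2 a) = y^3*z - x*y^2 - 2*y*z + x
use: trace(a^-1 b^3 a b) = trace(b^3 a b) trace(a) - trace(b^3 a b a) = x*y^3*z - x^2*y^2 - y^2*z^2 - x*y*z + x^2 + y^2 + z^2 - 2
trace(b^3 a b^-1 a^-1) = trace(a^-1 b^3 a) trace(b) - trace(a^-1 b^3 a b) = -x*y^3*z + x^2*y^2 + y^4 + y^2*z^2 + x*y*z - x^2 - 4*y^2 - z^2 + 2
trace(b^-1 a^-2 b^3 a) = trace(b^3 a b^-1 a^-1) trace(a) - trace(b^3 a b^-1) = -x^2*y^3*z + x^3*y^2 + x*y^4 + x*y^2*z^2 + x^2*y*z - x^3 - 4*x*y^2 - x*z^2 - y*z + 3*x
use: trace(b^2 a^-1 b^-1 a^-2 b) = trace(b^-1 a^-2 b^3) trace(a) - trace(b^-1 a^-2 b^3 a) = x^2*y^3*z - x*y^4 - x*y^2*z^2 - 2*x^2*y*z + 3*x*y^2 + x*z^2 + y*z - x
trace(b^-1 a^-2 b a^-2 b^2 a^-1) = trace(b^2 a^-1 b^-1 a^-2 b a^-1) trace(a) - trace(b^2 a^-1 b^-1 a^-2 b) = x^4*y^3*z - x^3*y^4 - 2*x^3*y^2*z^2 - x^4*y*z + x^2*y*z^3 + 2*x^3*y^2 + x^3*z^2 + x*y^4 + x*y^2*z^2 - 2*x*y^2 - x*z^2 - y*z - x
apply: trace(b a^-1 b a) = trace(b a b) trace(a) - trace(b a b a) = x*y*z - x^2 - z^2 + 2
use: trace(b a^-1 b a^-1) = trace(b a^-1 b) trace(a) - trace(b a^-1 b a) = x^2*y^2 - 2*x*y*z + z^2 - 2
use: trace(a^-1 b a^-2 b) = trace(b a^-1 b a^-1) trace(a) - trace(b a^-1 b) = x^3*y^2 - 2*x^2*y*z - x*y^2 + x*z^2 + y*z - x
trace(a^-2 b a^-2 b) = trace(a^-1 b a^-2 b) trace(a) - trace(a^-1 b a^-2 b a) = x^4*y^2 - 2*x^3*y*z - 2*x^2*y^2 + x^2*z^2 + 2*x*y*z + y^2 - 2
use: trace(a^-2 b a^-2 b^2 a^-2 b^-1) = trace(b^-1 a^-2 b a^-2 b^2 a^-1) trace(a) - trace(b^-1 a^-2 b a^-2 b^2) = x^5*y^3*z - x^4*y^4 - 2*x^4*y^2*z^2 - x^5*y*z + x^3*y*z^3 + x^4*y^2 + x^4*z^2 + x^2*y^4 + x^2*y^2*z^2 + 2*x^3*y*z - 2*x^2*z^2 - 3*x*y*z - x^2 - y^2 + 2

x^5*y^3*z - x^4*y^4 - 2*x^4*y^2*z^2 - x^5*y*z + x^3*y*z^3 + x^4*y^2 + x^4*z^2 + x^2*y^4 + x^2*y^2*z^2 + 2*x^3*y*z - 2*x^2*z^2 - 3*x*y*z - x^2 - y^2 + 2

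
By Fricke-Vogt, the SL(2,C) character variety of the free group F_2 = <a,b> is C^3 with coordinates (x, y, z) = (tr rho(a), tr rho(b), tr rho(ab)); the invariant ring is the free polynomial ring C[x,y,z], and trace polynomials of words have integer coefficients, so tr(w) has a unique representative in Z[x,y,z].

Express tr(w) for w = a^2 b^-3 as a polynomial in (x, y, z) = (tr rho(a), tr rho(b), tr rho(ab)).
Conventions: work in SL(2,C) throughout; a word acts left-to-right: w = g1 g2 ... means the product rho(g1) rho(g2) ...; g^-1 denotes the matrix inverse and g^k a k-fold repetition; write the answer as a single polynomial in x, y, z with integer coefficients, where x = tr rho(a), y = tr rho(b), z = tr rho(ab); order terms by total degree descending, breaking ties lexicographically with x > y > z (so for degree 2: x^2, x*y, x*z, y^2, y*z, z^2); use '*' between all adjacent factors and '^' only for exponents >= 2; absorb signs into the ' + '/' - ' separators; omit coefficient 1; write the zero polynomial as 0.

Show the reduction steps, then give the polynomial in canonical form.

use: tr(a^2) = tr(a) tr(a) - tr(1)   [square of a] = x^2 - 2
use: tr(a^2 b) = tr(a) tr(b a) - tr(b)   [square of a] = x*z - y
use: tr(b^-1 a^2) = tr(a^2) tr(b) - tr(a^2 b)   [inverse elimination on b] = x^2*y - x*z - y
tr(a^2 b^-2) = tr(b^-1 a^2) tr(b) - tr(b^-1 a^2 b)   [inverse elimination on b] = x^2*y^2 - x*y*z - x^2 - y^2 + 2
apply: tr(a^2 b^-3) = tr(a^2 b^-2) tr(b) - tr(a^2 b^-1)   [inverse elimination on b] = x^2*y^3 - x*y^2*z - 2*x^2*y - y^3 + x*z + 3*y

x^2*y^3 - x*y^2*z - 2*x^2*y - y^3 + x*z + 3*y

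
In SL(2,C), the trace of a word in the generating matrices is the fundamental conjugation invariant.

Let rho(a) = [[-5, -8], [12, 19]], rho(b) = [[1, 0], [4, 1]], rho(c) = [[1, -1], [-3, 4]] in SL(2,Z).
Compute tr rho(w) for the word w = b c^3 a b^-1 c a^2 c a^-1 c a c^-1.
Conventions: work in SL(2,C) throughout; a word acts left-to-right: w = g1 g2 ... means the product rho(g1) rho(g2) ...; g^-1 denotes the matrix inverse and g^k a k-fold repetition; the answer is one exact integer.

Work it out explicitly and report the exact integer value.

12086465387

rho(b) = [[1, 0], [4, 1]]
... * rho(c) = [[1, -1], [-3, 4]]  ->  [[1, -1], [1, 0]]
... * rho(c) = [[1, -1], [-3, 4]]  ->  [[4, -5], [1, -1]]
... * rho(c) = [[1, -1], [-3, 4]]  ->  [[19, -24], [4, -5]]
... * rho(a) = [[-5, -8], [12, 19]]  ->  [[-383, -608], [-80, -127]]
... * rho(b^-1) = [[1, 0], [-4, 1]]  ->  [[2049, -608], [428, -127]]
... * rho(c) = [[1, -1], [-3, 4]]  ->  [[3873, -4481], [809, -936]]
... * rho(a) = [[-5, -8], [12, 19]]  ->  [[-73137, -116123], [-15277, -24256]]
... * rho(a) = [[-5, -8], [12, 19]]  ->  [[-1027791, -1621241], [-214687, -338648]]
... * rho(c) = [[1, -1], [-3, 4]]  ->  [[3835932, -5457173], [801257, -1139905]]
... * rho(a^-1) = [[19, 8], [-12, -5]]  ->  [[138368784, 57973321], [28902743, 12109581]]
... * rho(c) = [[1, -1], [-3, 4]]  ->  [[-35551179, 93524500], [-7426000, 19535581]]
... * rho(a) = [[-5, -8], [12, 19]]  ->  [[1300049895, 2061374932], [271556972, 430584039]]
... * rho(c^-1) = [[4, 1], [3, 1]]  ->  [[11384324376, 3361424827], [2377980005, 702141011]]
tr = 11384324376 + 702141011 = 12086465387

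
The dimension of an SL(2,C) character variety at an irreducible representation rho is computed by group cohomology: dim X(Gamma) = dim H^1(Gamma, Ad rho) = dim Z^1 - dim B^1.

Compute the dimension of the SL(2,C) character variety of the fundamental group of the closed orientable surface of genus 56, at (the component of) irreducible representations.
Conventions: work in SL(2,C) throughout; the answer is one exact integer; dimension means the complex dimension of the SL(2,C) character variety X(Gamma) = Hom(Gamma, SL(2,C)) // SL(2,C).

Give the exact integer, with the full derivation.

pi_1 of the closed genus-56 surface has 112 generators bound by the single product-of-commutators relator.
Unconstrained cocycle data is one sl_2 vector per generator (336 dimensions), cut by the relator condition d_2(z) = 0.
H^2 = coker(d_2) is dual to H^0 = 0 at irreducible rho (Poincare duality), so d_2 is onto: dim Z^1 = 333.
As always at irreducible rho, dim B^1 = 3.
Hence dim X = 333 - 3 = 330.

330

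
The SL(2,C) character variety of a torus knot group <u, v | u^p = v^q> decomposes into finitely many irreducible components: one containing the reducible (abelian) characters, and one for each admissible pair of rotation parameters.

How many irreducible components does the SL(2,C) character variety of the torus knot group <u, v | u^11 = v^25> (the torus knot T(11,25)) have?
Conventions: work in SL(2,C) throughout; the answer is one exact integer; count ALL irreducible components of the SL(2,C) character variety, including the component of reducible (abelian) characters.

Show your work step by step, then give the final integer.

121

In the torus knot group T(11,25), u^11 = v^25 is central, so an irreducible representation sends it to +I or -I (Schur).
On an irreducible component, tr(u) is locked at 2*cos(pi*alpha/11) for some alpha in 1..10, and tr(v) at 2*cos(pi*beta/25) for some beta in 1..24.
The two central values (-1)^alpha I and (-1)^beta I must be the same matrix, so alpha and beta share a parity.
count pairs: odd alpha (5 choices) x odd beta (12), plus even alpha (5) x even beta (12): 5*12 + 5*12 = 120.
Total: 120 irreducible-character components + 1 reducible (abelian) component = 121.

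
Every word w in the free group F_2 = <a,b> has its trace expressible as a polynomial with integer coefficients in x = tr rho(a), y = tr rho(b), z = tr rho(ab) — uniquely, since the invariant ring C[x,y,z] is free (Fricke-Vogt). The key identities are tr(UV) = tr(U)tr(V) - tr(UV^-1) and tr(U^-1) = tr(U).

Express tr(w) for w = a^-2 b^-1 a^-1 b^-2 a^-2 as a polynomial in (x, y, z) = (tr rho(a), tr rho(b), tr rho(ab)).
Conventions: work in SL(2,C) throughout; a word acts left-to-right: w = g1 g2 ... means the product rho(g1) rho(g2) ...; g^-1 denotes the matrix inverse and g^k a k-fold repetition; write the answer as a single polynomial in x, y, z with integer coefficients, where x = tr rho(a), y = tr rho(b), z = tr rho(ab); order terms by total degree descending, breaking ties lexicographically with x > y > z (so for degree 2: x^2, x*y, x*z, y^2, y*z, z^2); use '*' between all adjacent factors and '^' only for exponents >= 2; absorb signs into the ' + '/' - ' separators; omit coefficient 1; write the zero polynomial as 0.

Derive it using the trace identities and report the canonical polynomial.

x^3*y*z^2 - x^4*z - x^2*y^2*z - 2*x*y*z^2 + 3*x^2*z + y^2*z + x*y - z

use: trace(a^-1) = trace(a) = x
trace(a^-1 b) = trace(b) trace(a) - trace(b a)   [inverse elimination on a] = x*y - z
trace(b^-1 a^-1) = trace(a^-1) trace(b) - trace(a^-1 b)   [inverse elimination on b] = z
trace(b^-2 a^-1) = trace(b^-1 a^-1) trace(b) - trace(b^-1 a^-1 b)   [inverse elimination on b] = y*z - x
apply: trace(b^-2) = trace(b^-1) trace(b) - trace(1)   [inverse elimination on b] = y^2 - 2
apply: trace(b^-2 a^-2) = trace(b^-2 a^-1) trace(a) - trace(b^-2)   [inverse elimination on a] = x*y*z - x^2 - y^2 + 2
use: trace(b^-2 a^-3) = trace(b^-2 a^-2) trace(a) - trace(b^-2 a^-1)   [inverse elimination on a] = x^2*y*z - x^3 - x*y^2 - y*z + 3*x
apply: trace(a^-2) = trace(a^-1) trace(a) - trace(1)   [inverse elimination on a] = x^2 - 2
trace(a^-3) = trace(a^-2) trace(a) - trace(a^-1)   [inverse elimination on a] = x^3 - 3*x
trace(a^-1 b a^-1) = trace(b a^-1) trace(a) - trace(b)   [inverse elimination on a] = x^2*y - x*z - y
trace(a^-3 b) = trace(a^-1 b a^-1) trace(a) - trace(a^-1 b)   [inverse elimination on a] = x^3*y - x^2*z - 2*x*y + z
trace(b^-1 a^-3) = trace(a^-3) trace(b) - trace(a^-3 b)   [inverse elimination on b] = x^2*z - x*y - z
trace(b^-2 a^-3 b^-1) = trace(b^-2 a^-3) trace(b) - trace(b^-2 a^-3 b)   [inverse elimination on b] = x^2*y^2*z - x^3*y - x*y^3 - x^2*z - y^2*z + 4*x*y + z
use: trace(b a b a) = trace(b a) trace(b a) - trace(1)   [split at a repeated b] = z^2 - 2
apply: trace(a^-1 b a b) = trace(b a b) trace(a) - trace(b a b a)   [inverse elimination on a] = x*y*z - x^2 - z^2 + 2
trace(a^-2 b a b) = trace(a^-1 b a b) trace(a) - trace(a^-1 b a b a)   [inverse elimination on a] = x^2*y*z - x^3 - x*z^2 - y*z + 3*x
trace(a b^-1 a^-2 b) = trace(a^-2 b a) trace(b) - trace(a^-2 b a b)   [inverse elimination on b] = -x^2*y*z + x^3 + x*y^2 + x*z^2 - 3*x
use: trace(b^-1 a^-2 b^-1 a) = trace(a b^-1 a^-2) trace(b) - trace(a b^-1 a^-2 b)   [inverse elimination on b] = x^2*y*z - x^3 - x*y^2 - x*z^2 + y*z + 3*x
use: trace(b^-1 a b^-2 a^-2) = trace(b^-1 a^-2 b^-1 a) trace(b) - trace(b^-1 a^-2 b^-1 a b)   [inverse elimination on b] = x^2*y^2*z - x^3*y - x*y^3 - x*y*z^2 + y^2*z + 3*x*y - z
trace(b^-1 a b^-2 a^-1) = trace(b^-1 a^-1 b^-1 a) trace(b) - trace(b^-1 a^-1 b^-1 a b)   [inverse elimination on b] = x*y^2*z - x^2*y - y*z^2 + y
apply: trace(b^-2 a^-3 b^-1 a) = trace(b^-1 a b^-2 a^-2) trace(a) - trace(b^-1 a b^-2 a^-1)   [inverse elimination on a] = x^3*y^2*z - x^4*y - x^2*y^3 - x^2*y*z^2 + 4*x^2*y + y*z^2 - x*z - y
apply: trace(a^-3 b^-1 a^-1 b^-2) = trace(b^-2 a^-3 b^-1) trace(a) - trace(b^-2 a^-3 b^-1 a)   [inverse elimination on a] = x^2*y*z^2 - x^3*z - x*y^2*z - y*z^2 + 2*x*z + y
use: trace(a^-1 b^-1 a b) = trace(a b a^-1) trace(b) - trace(a b a^-1 b)   [inverse elimination on b] = -x*y*z + x^2 + y^2 + z^2 - 2
apply: trace(b a^-2 b^-1 a) = trace(a^-1 b^-1 a b) trace(a) - trace(a^-1 b^-1 a b a)   [inverse elimination on a] = -x^2*y*z + x^3 + x*y^2 + x*z^2 - 3*x
use: trace(a^-2 b^-1 a^-1 b) = trace(b a^-2 b^-1) trace(a) - trace(b a^-2 b^-1 a)   [inverse elimination on a] = x^2*y*z - x*y^2 - x*z^2 + x
use: trace(b^-1 a^-2 b^-1 a^-1) = trace(a^-2 b^-1 a^-1) trace(b) - trace(a^-2 b^-1 a^-1 b)   [inverse elimination on b] = x*z^2 - y*z - x
trace(a^-2 b^-1 a^-1 b^-2) = trace(b^-1 a^-2 b^-1 a^-1) trace(b) - trace(b^-1 a^-2 b^-1 a^-1 b)   [inverse elimination on b] = x*y*z^2 - x^2*z - y^2*z + z
trace(a^-2 b^-1 a^-1 b^-2 a^-2) = trace(a^-3 b^-1 a^-1 b^-2) trace(a) - trace(a^-3 b^-1 a^-1 b^-2 a)   [inverse elimination on a] = x^3*y*z^2 - x^4*z - x^2*y^2*z - 2*x*y*z^2 + 3*x^2*z + y^2*z + x*y - z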